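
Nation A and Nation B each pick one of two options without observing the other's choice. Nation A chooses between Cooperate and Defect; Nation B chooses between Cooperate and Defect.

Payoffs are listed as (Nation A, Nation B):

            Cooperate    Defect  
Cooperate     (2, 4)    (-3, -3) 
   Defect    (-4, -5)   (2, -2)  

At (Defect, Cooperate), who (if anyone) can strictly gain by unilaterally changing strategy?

Both

Nation A at (Defect, Cooperate) earns -4; deviating to Cooperate yields 2 — a strict improvement.
Nation B earns -5; deviating to Defect yields -2 — a strict improvement.
Both Nation A and Nation B have strictly profitable deviations.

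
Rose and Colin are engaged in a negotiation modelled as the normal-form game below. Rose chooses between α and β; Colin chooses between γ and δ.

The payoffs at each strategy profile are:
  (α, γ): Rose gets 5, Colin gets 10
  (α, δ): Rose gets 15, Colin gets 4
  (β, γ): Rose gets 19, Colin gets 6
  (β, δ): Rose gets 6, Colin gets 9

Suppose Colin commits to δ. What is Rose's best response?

Against δ, Rose earns 15 from α and 6 from β.
So α is the best response.

α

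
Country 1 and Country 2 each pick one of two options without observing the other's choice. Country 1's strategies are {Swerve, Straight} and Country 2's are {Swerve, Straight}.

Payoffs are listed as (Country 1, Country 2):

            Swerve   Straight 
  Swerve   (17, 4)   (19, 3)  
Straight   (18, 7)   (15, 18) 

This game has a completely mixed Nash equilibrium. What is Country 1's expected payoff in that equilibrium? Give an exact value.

First find q, the probability Country 2 plays Swerve, from Country 1's indifference between Swerve and Straight: 17q + 19(1−q) = 18q + 15(1−q), giving q = 4/5.
Since Country 1 is indifferent in equilibrium, Country 1's expected payoff equals the payoff from either row against (4/5, 1/5). Using Swerve: 17(4/5) + 19(1/5) = 87/5.

87/5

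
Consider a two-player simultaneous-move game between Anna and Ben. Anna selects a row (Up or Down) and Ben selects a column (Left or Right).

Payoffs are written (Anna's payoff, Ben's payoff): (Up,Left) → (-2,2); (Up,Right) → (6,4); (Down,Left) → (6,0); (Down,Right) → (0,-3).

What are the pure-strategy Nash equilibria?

(Up, Right) and (Down, Left)

(Up, Left): Anna prefers Down (6 > -2); Ben prefers Right (4 > 2) — not an equilibrium.
(Up, Right): Anna gets 6 ≥ 0 from Down, and Ben gets 4 ≥ 2 from Left — Nash equilibrium.
(Down, Left): Anna gets 6 ≥ -2 from Up, and Ben gets 0 ≥ -3 from Right — Nash equilibrium.
(Down, Right): Anna prefers Up (6 > 0); Ben prefers Left (0 > -3) — not an equilibrium.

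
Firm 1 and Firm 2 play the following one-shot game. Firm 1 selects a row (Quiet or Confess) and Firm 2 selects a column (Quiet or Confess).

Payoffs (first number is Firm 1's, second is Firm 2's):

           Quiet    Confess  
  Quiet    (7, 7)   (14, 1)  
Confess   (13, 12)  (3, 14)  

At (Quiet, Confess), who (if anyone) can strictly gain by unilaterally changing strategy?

Firm 2

Firm 1 at (Quiet, Confess) earns 14; deviating to Confess yields 3 — not better.
Firm 2 earns 1; deviating to Quiet yields 7 — a strict improvement.
Only Firm 2 has a strictly profitable deviation.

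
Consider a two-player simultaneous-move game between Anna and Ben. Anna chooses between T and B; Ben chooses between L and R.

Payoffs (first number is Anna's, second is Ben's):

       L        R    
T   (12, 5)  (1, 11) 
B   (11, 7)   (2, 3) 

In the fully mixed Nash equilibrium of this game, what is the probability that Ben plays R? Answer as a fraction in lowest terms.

Let q be the probability that Ben plays L. In a completely mixed equilibrium, Anna must be indifferent between T and B.
Anna's expected payoff from T is 12q + (1−q); from B it is 11q + 2(1−q).
Setting these equal: 11q + 1 = 9q + 2, so q = 1/2.
Therefore Ben plays R with probability 1 − 1/2 = 1/2.

1/2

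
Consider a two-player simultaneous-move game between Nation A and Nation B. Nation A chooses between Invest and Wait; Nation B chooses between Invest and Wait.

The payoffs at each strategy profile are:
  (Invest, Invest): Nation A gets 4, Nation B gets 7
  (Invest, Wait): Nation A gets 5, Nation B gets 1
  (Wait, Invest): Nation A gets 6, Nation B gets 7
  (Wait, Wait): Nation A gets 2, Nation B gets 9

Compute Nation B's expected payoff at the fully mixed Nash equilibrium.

7

First find p, the probability Nation A plays Invest, from Nation B's indifference between Invest and Wait: 7p + 7(1−p) = p + 9(1−p), giving p = 1/4.
Since Nation B is indifferent in equilibrium, Nation B's expected payoff equals the payoff from either column against (1/4, 3/4). Using Invest: 7(1/4) + 7(3/4) = 7.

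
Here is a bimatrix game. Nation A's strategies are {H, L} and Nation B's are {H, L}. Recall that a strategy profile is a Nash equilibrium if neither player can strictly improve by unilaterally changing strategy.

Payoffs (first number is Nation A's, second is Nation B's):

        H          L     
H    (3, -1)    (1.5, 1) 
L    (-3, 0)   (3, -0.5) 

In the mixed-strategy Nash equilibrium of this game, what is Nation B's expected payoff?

-1/5

First find p, the probability Nation A plays H, from Nation B's indifference between H and L: −p = p − 0.5(1−p), giving p = 1/5.
Since Nation B is indifferent in equilibrium, Nation B's expected payoff equals the payoff from either column against (1/5, 4/5). Using H: −(1/5) = -1/5.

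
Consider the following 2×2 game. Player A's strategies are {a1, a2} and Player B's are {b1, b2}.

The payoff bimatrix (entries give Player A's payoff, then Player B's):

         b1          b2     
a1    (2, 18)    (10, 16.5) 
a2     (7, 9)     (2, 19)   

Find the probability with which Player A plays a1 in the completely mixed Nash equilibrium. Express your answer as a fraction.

Let r be the probability that Player A plays a1. In a completely mixed equilibrium, Player B must be indifferent between b1 and b2.
Player B's expected payoff from b1 is 18r + 9(1−r); from b2 it is 16.5r + 19(1−r).
Setting these equal: 9r + 9 = −2.5r + 19, so r = 20/23.

20/23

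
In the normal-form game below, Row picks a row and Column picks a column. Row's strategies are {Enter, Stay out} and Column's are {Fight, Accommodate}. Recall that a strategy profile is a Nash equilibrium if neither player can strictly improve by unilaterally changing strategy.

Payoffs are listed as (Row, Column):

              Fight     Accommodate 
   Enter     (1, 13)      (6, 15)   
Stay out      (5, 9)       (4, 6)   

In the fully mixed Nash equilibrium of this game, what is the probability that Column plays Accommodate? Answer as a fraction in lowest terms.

Let q be the probability that Column plays Fight. In a completely mixed equilibrium, Row must be indifferent between Enter and Stay out.
Row's expected payoff from Enter is q + 6(1−q); from Stay out it is 5q + 4(1−q).
Setting these equal: −5q + 6 = q + 4, so q = 1/3.
Therefore Column plays Accommodate with probability 1 − 1/3 = 2/3.

2/3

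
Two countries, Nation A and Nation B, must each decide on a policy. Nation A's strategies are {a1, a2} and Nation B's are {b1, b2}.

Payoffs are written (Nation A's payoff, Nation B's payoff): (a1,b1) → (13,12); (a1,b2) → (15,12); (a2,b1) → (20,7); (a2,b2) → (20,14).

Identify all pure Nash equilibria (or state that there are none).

(a1, b1): Nation A prefers a2 (20 > 13) — not an equilibrium.
(a1, b2): Nation A prefers a2 (20 > 15) — not an equilibrium.
(a2, b1): Nation B prefers b2 (14 > 7) — not an equilibrium.
(a2, b2): Nation A gets 20 ≥ 15 from a1, and Nation B gets 14 ≥ 7 from b1 — Nash equilibrium.

(a2, b2)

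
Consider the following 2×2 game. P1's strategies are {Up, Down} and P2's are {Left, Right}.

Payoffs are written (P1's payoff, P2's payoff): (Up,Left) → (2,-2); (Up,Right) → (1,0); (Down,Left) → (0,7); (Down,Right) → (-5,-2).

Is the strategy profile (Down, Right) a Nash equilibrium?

No

At (Down, Right), P1 earns -5; switching to Up would give 1, so P1 would deviate.
P2 earns -2; switching to Left would give 7, so P2 would deviate.
Since at least one player can profitably deviate, this is not a Nash equilibrium.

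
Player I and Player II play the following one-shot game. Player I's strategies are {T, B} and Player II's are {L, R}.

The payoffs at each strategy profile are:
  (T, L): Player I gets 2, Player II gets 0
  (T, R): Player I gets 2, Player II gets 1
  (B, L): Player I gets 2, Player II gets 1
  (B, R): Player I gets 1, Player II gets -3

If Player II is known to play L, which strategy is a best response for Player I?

Against L, Player I earns 2 from T and 2 from B.
So either strategy is a best response.

either — both T and B are best responses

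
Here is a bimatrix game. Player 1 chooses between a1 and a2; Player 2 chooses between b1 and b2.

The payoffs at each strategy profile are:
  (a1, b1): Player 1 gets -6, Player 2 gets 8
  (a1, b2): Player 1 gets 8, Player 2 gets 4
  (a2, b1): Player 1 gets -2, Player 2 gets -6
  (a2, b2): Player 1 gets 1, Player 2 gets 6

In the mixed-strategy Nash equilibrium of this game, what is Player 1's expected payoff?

First find y, the probability Player 2 plays b1, from Player 1's indifference between a1 and a2: −6y + 8(1−y) = −2y + (1−y), giving y = 7/11.
Since Player 1 is indifferent in equilibrium, Player 1's expected payoff equals the payoff from either row against (7/11, 4/11). Using a1: −6(7/11) + 8(4/11) = -10/11.

-10/11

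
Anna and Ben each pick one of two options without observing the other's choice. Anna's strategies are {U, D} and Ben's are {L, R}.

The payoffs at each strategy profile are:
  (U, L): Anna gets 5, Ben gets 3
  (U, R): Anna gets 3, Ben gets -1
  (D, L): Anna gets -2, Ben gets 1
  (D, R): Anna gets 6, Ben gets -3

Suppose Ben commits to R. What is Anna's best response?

Against R, Anna earns 3 from U and 6 from D.
So D is the best response.

D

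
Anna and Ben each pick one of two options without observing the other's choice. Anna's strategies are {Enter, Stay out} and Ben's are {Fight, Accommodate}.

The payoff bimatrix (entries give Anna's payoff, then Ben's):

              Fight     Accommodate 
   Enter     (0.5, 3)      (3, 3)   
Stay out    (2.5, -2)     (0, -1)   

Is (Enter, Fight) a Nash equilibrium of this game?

At (Enter, Fight), Anna earns 0.5; switching to Stay out would give 2.5, so Anna would deviate.
Ben earns 3; switching to Accommodate would give 3, so Ben has no profitable deviation.
Since at least one player can profitably deviate, this is not a Nash equilibrium.

No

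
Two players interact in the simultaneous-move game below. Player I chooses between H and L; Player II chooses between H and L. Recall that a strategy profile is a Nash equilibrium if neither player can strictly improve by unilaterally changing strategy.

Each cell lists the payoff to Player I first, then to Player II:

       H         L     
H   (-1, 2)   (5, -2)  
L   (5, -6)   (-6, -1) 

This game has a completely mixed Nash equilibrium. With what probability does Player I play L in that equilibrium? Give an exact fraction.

4/9

Let r be the probability that Player I plays H. In a completely mixed equilibrium, Player II must be indifferent between H and L.
Player II's expected payoff from H is 2r − 6(1−r); from L it is −2r − (1−r).
Setting these equal: 8r − 6 = −r − 1, so r = 5/9.
Therefore Player I plays L with probability 1 − 5/9 = 4/9.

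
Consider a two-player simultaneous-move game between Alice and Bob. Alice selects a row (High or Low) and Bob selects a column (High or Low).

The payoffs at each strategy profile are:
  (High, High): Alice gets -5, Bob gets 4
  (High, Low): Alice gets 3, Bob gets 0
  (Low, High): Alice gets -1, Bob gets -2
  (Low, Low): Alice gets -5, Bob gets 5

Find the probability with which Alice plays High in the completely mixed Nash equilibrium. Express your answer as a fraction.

Let r be the probability that Alice plays High. In a completely mixed equilibrium, Bob must be indifferent between High and Low.
Bob's expected payoff from High is 4r − 2(1−r); from Low it is 5(1−r).
Setting these equal: 6r − 2 = −5r + 5, so r = 7/11.

7/11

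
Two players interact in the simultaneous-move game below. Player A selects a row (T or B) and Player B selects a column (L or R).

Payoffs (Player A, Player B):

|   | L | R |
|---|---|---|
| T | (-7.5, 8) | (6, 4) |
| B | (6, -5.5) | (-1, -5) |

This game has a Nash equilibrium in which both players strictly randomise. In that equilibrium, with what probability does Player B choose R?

27/41

Let y be the probability that Player B plays L. In a completely mixed equilibrium, Player A must be indifferent between T and B.
Player A's expected payoff from T is −7.5y + 6(1−y); from B it is 6y − (1−y).
Setting these equal: −13.5y + 6 = 7y − 1, so y = 14/41.
Therefore Player B plays R with probability 1 − 14/41 = 27/41.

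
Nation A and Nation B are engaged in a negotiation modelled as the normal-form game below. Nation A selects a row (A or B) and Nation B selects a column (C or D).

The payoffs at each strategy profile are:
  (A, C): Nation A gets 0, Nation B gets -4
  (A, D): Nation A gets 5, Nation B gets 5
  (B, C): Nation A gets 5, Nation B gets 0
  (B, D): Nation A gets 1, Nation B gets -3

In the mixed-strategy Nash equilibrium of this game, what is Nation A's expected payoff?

25/9

First find q, the probability Nation B plays C, from Nation A's indifference between A and B: 5(1−q) = 5q + (1−q), giving q = 4/9.
Since Nation A is indifferent in equilibrium, Nation A's expected payoff equals the payoff from either row against (4/9, 5/9). Using A: 5(5/9) = 25/9.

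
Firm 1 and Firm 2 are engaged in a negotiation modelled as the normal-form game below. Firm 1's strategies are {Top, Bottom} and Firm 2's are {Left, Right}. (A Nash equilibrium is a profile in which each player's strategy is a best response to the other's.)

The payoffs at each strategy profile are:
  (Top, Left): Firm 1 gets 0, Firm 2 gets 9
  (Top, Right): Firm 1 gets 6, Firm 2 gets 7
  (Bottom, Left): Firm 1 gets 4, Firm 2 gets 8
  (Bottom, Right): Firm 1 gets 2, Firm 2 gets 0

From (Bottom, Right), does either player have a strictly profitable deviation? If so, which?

Both

Firm 1 at (Bottom, Right) earns 2; deviating to Top yields 6 — a strict improvement.
Firm 2 earns 0; deviating to Left yields 8 — a strict improvement.
Both Firm 1 and Firm 2 have strictly profitable deviations.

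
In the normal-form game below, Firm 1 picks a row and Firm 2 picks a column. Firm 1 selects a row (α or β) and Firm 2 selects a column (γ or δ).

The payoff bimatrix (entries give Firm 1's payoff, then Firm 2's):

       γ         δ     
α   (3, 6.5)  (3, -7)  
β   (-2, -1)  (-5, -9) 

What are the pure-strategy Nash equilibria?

(α, γ)

(α, γ): Firm 1 gets 3 ≥ -2 from β, and Firm 2 gets 6.5 ≥ -7 from δ — Nash equilibrium.
(α, δ): Firm 2 prefers γ (6.5 > -7) — not an equilibrium.
(β, γ): Firm 1 prefers α (3 > -2) — not an equilibrium.
(β, δ): Firm 1 prefers α (3 > -5); Firm 2 prefers γ (-1 > -9) — not an equilibrium.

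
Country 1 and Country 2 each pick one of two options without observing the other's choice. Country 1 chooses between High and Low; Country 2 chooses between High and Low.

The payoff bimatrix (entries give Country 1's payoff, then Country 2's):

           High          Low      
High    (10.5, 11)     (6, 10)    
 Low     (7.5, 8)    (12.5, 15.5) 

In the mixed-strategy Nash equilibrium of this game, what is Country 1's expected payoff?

First find y, the probability Country 2 plays High, from Country 1's indifference between High and Low: 10.5y + 6(1−y) = 7.5y + 12.5(1−y), giving y = 13/19.
Since Country 1 is indifferent in equilibrium, Country 1's expected payoff equals the payoff from either row against (13/19, 6/19). Using High: 10.5(13/19) + 6(6/19) = 345/38.

345/38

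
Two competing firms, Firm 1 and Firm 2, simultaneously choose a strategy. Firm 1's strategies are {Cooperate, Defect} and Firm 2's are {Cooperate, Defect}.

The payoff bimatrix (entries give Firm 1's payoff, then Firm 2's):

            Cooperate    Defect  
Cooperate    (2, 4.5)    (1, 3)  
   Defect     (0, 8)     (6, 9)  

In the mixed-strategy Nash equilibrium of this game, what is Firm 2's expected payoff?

33/5

First find x, the probability Firm 1 plays Cooperate, from Firm 2's indifference between Cooperate and Defect: 4.5x + 8(1−x) = 3x + 9(1−x), giving x = 2/5.
Since Firm 2 is indifferent in equilibrium, Firm 2's expected payoff equals the payoff from either column against (2/5, 3/5). Using Cooperate: 4.5(2/5) + 8(3/5) = 33/5.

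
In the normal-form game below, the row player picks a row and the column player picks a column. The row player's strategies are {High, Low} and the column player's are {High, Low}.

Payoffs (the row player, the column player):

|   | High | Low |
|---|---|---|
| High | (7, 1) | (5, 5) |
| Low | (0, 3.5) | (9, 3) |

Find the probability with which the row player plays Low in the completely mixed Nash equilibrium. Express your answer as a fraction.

Let r be the probability that the row player plays High. In a completely mixed equilibrium, the column player must be indifferent between High and Low.
The column player's expected payoff from High is r + 3.5(1−r); from Low it is 5r + 3(1−r).
Setting these equal: −2.5r + 3.5 = 2r + 3, so r = 1/9.
Therefore the row player plays Low with probability 1 − 1/9 = 8/9.

8/9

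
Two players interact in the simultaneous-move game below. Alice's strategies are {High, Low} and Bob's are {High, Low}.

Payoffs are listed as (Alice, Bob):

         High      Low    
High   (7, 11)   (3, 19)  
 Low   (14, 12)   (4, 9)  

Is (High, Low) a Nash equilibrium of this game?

No

At (High, Low), Alice earns 3; switching to Low would give 4, so Alice would deviate.
Bob earns 19; switching to High would give 11, so Bob has no profitable deviation.
Since at least one player can profitably deviate, this is not a Nash equilibrium.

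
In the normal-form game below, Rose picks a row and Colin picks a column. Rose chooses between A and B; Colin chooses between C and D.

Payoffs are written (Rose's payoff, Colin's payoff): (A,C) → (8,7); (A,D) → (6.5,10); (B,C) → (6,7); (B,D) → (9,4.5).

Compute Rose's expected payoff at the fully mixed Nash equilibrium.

First find y, the probability Colin plays C, from Rose's indifference between A and B: 8y + 6.5(1−y) = 6y + 9(1−y), giving y = 5/9.
Since Rose is indifferent in equilibrium, Rose's expected payoff equals the payoff from either row against (5/9, 4/9). Using A: 8(5/9) + 6.5(4/9) = 22/3.

22/3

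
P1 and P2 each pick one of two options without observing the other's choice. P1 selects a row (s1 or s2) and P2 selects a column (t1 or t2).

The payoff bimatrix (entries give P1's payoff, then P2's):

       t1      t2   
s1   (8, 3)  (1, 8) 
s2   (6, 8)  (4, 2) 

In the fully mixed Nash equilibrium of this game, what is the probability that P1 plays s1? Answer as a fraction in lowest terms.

6/11

Let x be the probability that P1 plays s1. In a completely mixed equilibrium, P2 must be indifferent between t1 and t2.
P2's expected payoff from t1 is 3x + 8(1−x); from t2 it is 8x + 2(1−x).
Setting these equal: −5x + 8 = 6x + 2, so x = 6/11.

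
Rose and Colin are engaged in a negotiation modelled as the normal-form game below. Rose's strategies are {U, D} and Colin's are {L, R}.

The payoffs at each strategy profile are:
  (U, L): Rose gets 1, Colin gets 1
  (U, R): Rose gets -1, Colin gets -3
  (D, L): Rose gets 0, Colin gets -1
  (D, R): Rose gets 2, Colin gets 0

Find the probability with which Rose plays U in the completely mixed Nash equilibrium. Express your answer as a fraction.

1/5

Let x be the probability that Rose plays U. In a completely mixed equilibrium, Colin must be indifferent between L and R.
Colin's expected payoff from L is x − (1−x); from R it is −3x.
Setting these equal: 2x − 1 = −3x, so x = 1/5.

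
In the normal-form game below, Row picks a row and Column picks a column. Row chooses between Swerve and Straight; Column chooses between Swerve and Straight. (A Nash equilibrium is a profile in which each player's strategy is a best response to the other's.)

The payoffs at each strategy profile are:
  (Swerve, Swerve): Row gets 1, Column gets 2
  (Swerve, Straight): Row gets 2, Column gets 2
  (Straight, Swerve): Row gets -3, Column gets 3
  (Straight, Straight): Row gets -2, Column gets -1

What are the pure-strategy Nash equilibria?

(Swerve, Swerve): Row gets 1 ≥ -3 from Straight, and Column gets 2 ≥ 2 from Straight — Nash equilibrium.
(Swerve, Straight): Row gets 2 ≥ -2 from Straight, and Column gets 2 ≥ 2 from Swerve — Nash equilibrium.
(Straight, Swerve): Row prefers Swerve (1 > -3) — not an equilibrium.
(Straight, Straight): Row prefers Swerve (2 > -2); Column prefers Swerve (3 > -1) — not an equilibrium.

(Swerve, Swerve) and (Swerve, Straight)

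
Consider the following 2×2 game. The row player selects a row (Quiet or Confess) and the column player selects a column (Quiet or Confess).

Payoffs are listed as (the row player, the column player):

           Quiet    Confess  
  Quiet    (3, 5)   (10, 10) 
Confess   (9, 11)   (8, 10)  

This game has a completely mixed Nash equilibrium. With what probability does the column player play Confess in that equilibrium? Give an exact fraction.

3/4

Let c be the probability that the column player plays Quiet. In a completely mixed equilibrium, the row player must be indifferent between Quiet and Confess.
The row player's expected payoff from Quiet is 3c + 10(1−c); from Confess it is 9c + 8(1−c).
Setting these equal: −7c + 10 = c + 8, so c = 1/4.
Therefore the column player plays Confess with probability 1 − 1/4 = 3/4.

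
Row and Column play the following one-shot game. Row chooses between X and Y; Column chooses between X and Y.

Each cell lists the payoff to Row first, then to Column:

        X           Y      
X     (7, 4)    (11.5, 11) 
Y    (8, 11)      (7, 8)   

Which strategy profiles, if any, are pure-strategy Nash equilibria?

(X, X): Row prefers Y (8 > 7); Column prefers Y (11 > 4) — not an equilibrium.
(X, Y): Row gets 11.5 ≥ 7 from Y, and Column gets 11 ≥ 4 from X — Nash equilibrium.
(Y, X): Row gets 8 ≥ 7 from X, and Column gets 11 ≥ 8 from Y — Nash equilibrium.
(Y, Y): Row prefers X (11.5 > 7); Column prefers X (11 > 8) — not an equilibrium.

(X, Y) and (Y, X)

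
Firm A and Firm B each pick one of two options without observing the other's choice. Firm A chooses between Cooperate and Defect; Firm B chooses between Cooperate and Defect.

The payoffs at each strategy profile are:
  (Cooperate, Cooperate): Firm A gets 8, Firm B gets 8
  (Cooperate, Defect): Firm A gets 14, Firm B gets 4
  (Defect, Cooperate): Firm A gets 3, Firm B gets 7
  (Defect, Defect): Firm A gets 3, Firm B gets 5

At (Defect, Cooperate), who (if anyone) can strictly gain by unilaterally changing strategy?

Firm A at (Defect, Cooperate) earns 3; deviating to Cooperate yields 8 — a strict improvement.
Firm B earns 7; deviating to Defect yields 5 — not better.
Only Firm A has a strictly profitable deviation.

Firm A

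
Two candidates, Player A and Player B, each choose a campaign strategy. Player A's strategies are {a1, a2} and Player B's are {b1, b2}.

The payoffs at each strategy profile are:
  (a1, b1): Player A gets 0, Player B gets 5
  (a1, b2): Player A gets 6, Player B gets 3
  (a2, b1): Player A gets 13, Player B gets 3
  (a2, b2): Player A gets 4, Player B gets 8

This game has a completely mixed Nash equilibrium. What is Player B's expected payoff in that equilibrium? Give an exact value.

31/7

First find x, the probability Player A plays a1, from Player B's indifference between b1 and b2: 5x + 3(1−x) = 3x + 8(1−x), giving x = 5/7.
Since Player B is indifferent in equilibrium, Player B's expected payoff equals the payoff from either column against (5/7, 2/7). Using b1: 5(5/7) + 3(2/7) = 31/7.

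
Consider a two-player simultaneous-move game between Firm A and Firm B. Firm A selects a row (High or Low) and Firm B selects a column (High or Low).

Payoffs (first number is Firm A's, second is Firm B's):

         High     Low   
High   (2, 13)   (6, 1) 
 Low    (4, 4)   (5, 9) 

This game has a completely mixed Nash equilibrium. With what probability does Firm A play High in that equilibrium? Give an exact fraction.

Let x be the probability that Firm A plays High. In a completely mixed equilibrium, Firm B must be indifferent between High and Low.
Firm B's expected payoff from High is 13x + 4(1−x); from Low it is x + 9(1−x).
Setting these equal: 9x + 4 = −8x + 9, so x = 5/17.

5/17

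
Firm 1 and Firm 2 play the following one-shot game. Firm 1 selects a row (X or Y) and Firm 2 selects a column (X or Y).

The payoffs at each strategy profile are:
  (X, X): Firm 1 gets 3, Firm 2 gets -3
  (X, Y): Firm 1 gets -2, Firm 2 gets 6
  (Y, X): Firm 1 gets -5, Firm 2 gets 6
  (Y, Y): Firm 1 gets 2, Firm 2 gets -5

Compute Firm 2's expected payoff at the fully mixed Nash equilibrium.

21/20

First find x, the probability Firm 1 plays X, from Firm 2's indifference between X and Y: −3x + 6(1−x) = 6x − 5(1−x), giving x = 11/20.
Since Firm 2 is indifferent in equilibrium, Firm 2's expected payoff equals the payoff from either column against (11/20, 9/20). Using X: −3(11/20) + 6(9/20) = 21/20.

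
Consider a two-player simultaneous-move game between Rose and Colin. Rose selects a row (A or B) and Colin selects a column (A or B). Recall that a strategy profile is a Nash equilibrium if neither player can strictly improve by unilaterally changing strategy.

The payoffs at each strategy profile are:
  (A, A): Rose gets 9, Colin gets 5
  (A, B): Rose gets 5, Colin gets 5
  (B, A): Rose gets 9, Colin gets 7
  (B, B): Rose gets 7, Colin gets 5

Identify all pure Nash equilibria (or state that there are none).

(A, A) and (B, A)

(A, A): Rose gets 9 ≥ 9 from B, and Colin gets 5 ≥ 5 from B — Nash equilibrium.
(A, B): Rose prefers B (7 > 5) — not an equilibrium.
(B, A): Rose gets 9 ≥ 9 from A, and Colin gets 7 ≥ 5 from B — Nash equilibrium.
(B, B): Colin prefers A (7 > 5) — not an equilibrium.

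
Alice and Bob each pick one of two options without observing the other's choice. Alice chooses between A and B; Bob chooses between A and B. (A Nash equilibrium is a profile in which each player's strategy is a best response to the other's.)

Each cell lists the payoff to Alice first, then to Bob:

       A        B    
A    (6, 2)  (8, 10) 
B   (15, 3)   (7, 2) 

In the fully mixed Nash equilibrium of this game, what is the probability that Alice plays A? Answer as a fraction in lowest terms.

1/9

Let x be the probability that Alice plays A. In a completely mixed equilibrium, Bob must be indifferent between A and B.
Bob's expected payoff from A is 2x + 3(1−x); from B it is 10x + 2(1−x).
Setting these equal: −x + 3 = 8x + 2, so x = 1/9.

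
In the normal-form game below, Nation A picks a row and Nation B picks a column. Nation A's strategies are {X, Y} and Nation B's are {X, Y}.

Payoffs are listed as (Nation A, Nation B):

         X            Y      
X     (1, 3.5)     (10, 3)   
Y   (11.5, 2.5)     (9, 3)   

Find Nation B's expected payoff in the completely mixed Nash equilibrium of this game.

First find x, the probability Nation A plays X, from Nation B's indifference between X and Y: 3.5x + 2.5(1−x) = 3x + 3(1−x), giving x = 1/2.
Since Nation B is indifferent in equilibrium, Nation B's expected payoff equals the payoff from either column against (1/2, 1/2). Using X: 3.5(1/2) + 2.5(1/2) = 3.

3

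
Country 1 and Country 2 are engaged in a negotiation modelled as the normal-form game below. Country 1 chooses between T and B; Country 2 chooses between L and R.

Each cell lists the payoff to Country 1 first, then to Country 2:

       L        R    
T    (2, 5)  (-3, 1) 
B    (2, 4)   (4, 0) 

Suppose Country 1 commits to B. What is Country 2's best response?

L

Against B, Country 2 earns 4 from L and 0 from R.
So L is the best response.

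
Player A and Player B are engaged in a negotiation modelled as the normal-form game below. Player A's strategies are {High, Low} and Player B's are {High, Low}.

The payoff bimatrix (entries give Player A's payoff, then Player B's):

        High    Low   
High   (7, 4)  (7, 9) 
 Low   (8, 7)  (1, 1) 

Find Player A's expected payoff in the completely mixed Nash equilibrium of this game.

7

First find q, the probability Player B plays High, from Player A's indifference between High and Low: 7q + 7(1−q) = 8q + (1−q), giving q = 6/7.
Since Player A is indifferent in equilibrium, Player A's expected payoff equals the payoff from either row against (6/7, 1/7). Using High: 7(6/7) + 7(1/7) = 7.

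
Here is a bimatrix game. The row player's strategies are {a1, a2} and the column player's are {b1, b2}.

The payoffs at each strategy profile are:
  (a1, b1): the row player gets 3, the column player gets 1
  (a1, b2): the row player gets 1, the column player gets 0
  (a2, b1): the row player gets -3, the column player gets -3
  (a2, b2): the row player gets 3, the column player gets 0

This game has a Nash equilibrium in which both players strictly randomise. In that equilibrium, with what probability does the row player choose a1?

Let r be the probability that the row player plays a1. In a completely mixed equilibrium, the column player must be indifferent between b1 and b2.
The column player's expected payoff from b1 is r − 3(1−r); from b2 it is 0.
Setting these equal: 4r − 3 = 0, so r = 3/4.

3/4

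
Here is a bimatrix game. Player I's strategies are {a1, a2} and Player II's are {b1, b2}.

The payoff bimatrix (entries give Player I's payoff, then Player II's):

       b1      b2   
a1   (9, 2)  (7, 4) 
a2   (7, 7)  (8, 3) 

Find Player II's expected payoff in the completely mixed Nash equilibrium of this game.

First find x, the probability Player I plays a1, from Player II's indifference between b1 and b2: 2x + 7(1−x) = 4x + 3(1−x), giving x = 2/3.
Since Player II is indifferent in equilibrium, Player II's expected payoff equals the payoff from either column against (2/3, 1/3). Using b1: 2(2/3) + 7(1/3) = 11/3.

11/3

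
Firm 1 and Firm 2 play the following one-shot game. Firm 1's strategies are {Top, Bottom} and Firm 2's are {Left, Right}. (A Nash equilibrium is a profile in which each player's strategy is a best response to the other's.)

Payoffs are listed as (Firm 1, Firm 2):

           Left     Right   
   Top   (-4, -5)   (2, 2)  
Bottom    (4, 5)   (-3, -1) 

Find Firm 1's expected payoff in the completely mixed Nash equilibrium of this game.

First find q, the probability Firm 2 plays Left, from Firm 1's indifference between Top and Bottom: −4q + 2(1−q) = 4q − 3(1−q), giving q = 5/13.
Since Firm 1 is indifferent in equilibrium, Firm 1's expected payoff equals the payoff from either row against (5/13, 8/13). Using Top: −4(5/13) + 2(8/13) = -4/13.

-4/13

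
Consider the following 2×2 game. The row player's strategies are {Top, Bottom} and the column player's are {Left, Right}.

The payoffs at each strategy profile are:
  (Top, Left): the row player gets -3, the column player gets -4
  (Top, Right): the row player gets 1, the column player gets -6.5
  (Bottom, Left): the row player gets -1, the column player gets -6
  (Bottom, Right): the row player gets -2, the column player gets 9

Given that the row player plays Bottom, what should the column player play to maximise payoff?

Right

Against Bottom, the column player earns -6 from Left and 9 from Right.
So Right is the best response.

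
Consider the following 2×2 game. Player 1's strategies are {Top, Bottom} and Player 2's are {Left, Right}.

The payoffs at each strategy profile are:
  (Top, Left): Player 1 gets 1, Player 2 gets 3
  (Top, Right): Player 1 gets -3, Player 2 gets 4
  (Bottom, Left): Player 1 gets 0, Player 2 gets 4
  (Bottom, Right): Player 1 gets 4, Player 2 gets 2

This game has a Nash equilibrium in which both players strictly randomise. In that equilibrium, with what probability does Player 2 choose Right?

1/8

Let y be the probability that Player 2 plays Left. In a completely mixed equilibrium, Player 1 must be indifferent between Top and Bottom.
Player 1's expected payoff from Top is y − 3(1−y); from Bottom it is 4(1−y).
Setting these equal: 4y − 3 = −4y + 4, so y = 7/8.
Therefore Player 2 plays Right with probability 1 − 7/8 = 1/8.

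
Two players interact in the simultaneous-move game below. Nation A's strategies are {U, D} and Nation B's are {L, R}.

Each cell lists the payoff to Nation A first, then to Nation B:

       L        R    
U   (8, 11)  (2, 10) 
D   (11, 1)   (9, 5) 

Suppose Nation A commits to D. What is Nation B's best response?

R

Against D, Nation B earns 1 from L and 5 from R.
So R is the best response.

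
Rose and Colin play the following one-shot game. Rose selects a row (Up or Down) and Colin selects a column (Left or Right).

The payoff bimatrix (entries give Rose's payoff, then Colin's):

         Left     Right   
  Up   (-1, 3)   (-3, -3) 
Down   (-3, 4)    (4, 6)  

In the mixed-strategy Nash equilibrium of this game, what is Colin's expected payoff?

First find p, the probability Rose plays Up, from Colin's indifference between Left and Right: 3p + 4(1−p) = −3p + 6(1−p), giving p = 1/4.
Since Colin is indifferent in equilibrium, Colin's expected payoff equals the payoff from either column against (1/4, 3/4). Using Left: 3(1/4) + 4(3/4) = 15/4.

15/4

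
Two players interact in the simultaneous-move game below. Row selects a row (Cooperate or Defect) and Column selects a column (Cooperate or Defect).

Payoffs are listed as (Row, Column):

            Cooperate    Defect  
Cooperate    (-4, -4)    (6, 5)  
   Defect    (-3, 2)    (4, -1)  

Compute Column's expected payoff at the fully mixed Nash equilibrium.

1/2

First find p, the probability Row plays Cooperate, from Column's indifference between Cooperate and Defect: −4p + 2(1−p) = 5p − (1−p), giving p = 1/4.
Since Column is indifferent in equilibrium, Column's expected payoff equals the payoff from either column against (1/4, 3/4). Using Cooperate: −4(1/4) + 2(3/4) = 1/2.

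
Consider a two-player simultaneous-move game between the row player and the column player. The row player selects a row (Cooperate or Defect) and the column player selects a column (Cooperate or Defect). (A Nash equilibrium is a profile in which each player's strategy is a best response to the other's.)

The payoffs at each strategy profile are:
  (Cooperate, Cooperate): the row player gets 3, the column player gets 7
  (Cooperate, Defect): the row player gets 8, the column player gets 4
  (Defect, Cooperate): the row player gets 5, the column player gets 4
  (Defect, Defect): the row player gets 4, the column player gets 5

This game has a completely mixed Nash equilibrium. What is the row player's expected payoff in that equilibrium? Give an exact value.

14/3

First find q, the probability the column player plays Cooperate, from the row player's indifference between Cooperate and Defect: 3q + 8(1−q) = 5q + 4(1−q), giving q = 2/3.
Since the row player is indifferent in equilibrium, the row player's expected payoff equals the payoff from either row against (2/3, 1/3). Using Cooperate: 3(2/3) + 8(1/3) = 14/3.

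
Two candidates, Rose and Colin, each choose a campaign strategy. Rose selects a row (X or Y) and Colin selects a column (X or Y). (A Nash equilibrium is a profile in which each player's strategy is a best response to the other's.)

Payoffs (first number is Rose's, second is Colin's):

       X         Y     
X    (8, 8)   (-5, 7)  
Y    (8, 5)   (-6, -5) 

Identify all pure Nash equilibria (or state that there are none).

(X, X): Rose gets 8 ≥ 8 from Y, and Colin gets 8 ≥ 7 from Y — Nash equilibrium.
(X, Y): Colin prefers X (8 > 7) — not an equilibrium.
(Y, X): Rose gets 8 ≥ 8 from X, and Colin gets 5 ≥ -5 from Y — Nash equilibrium.
(Y, Y): Rose prefers X (-5 > -6); Colin prefers X (5 > -5) — not an equilibrium.

(X, X) and (Y, X)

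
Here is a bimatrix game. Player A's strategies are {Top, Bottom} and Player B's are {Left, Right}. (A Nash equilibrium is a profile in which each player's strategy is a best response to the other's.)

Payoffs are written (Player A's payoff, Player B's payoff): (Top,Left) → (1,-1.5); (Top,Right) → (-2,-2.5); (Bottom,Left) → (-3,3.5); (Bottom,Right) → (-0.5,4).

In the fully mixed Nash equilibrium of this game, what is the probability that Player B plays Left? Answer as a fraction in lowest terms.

3/11

Let c be the probability that Player B plays Left. In a completely mixed equilibrium, Player A must be indifferent between Top and Bottom.
Player A's expected payoff from Top is c − 2(1−c); from Bottom it is −3c − 0.5(1−c).
Setting these equal: 3c − 2 = −2.5c − 0.5, so c = 3/11.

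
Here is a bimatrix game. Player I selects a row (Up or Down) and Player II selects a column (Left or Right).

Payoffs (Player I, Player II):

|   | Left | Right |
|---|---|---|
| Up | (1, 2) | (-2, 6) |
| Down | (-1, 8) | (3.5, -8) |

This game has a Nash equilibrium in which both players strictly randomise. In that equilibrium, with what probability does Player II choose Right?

Let q be the probability that Player II plays Left. In a completely mixed equilibrium, Player I must be indifferent between Up and Down.
Player I's expected payoff from Up is q − 2(1−q); from Down it is −q + 3.5(1−q).
Setting these equal: 3q − 2 = −4.5q + 3.5, so q = 11/15.
Therefore Player II plays Right with probability 1 − 11/15 = 4/15.

4/15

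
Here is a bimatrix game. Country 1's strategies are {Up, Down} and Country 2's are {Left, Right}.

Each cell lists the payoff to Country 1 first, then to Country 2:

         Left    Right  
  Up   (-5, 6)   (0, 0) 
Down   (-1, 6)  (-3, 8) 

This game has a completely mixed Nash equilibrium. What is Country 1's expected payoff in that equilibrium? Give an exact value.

First find y, the probability Country 2 plays Left, from Country 1's indifference between Up and Down: −5y = −y − 3(1−y), giving y = 3/7.
Since Country 1 is indifferent in equilibrium, Country 1's expected payoff equals the payoff from either row against (3/7, 4/7). Using Up: −5(3/7) = -15/7.

-15/7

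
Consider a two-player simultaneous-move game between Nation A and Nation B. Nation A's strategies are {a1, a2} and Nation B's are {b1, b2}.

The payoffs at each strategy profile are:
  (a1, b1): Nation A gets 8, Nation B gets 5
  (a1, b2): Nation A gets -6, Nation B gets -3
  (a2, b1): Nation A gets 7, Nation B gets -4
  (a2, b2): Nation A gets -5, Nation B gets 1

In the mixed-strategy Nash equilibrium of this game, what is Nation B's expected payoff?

First find p, the probability Nation A plays a1, from Nation B's indifference between b1 and b2: 5p − 4(1−p) = −3p + (1−p), giving p = 5/13.
Since Nation B is indifferent in equilibrium, Nation B's expected payoff equals the payoff from either column against (5/13, 8/13). Using b1: 5(5/13) − 4(8/13) = -7/13.

-7/13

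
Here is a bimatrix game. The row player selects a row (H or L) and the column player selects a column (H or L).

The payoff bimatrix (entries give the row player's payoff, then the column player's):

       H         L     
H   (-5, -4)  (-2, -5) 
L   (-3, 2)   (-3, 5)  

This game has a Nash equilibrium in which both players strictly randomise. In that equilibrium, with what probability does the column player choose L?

Let y be the probability that the column player plays H. In a completely mixed equilibrium, the row player must be indifferent between H and L.
The row player's expected payoff from H is −5y − 2(1−y); from L it is −3y − 3(1−y).
Setting these equal: −3y − 2 = -3, so y = 1/3.
Therefore the column player plays L with probability 1 − 1/3 = 2/3.

2/3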